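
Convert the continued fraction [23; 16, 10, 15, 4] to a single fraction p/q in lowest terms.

227969/9885

Fold from the inside: start with 4/1.
  15 + 1/4 = 61/4
  10 + 4/61 = 614/61
  16 + 61/614 = 9885/614
  23 + 614/9885 = 227969/9885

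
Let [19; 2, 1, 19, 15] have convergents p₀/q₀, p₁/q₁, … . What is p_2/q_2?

Using pₖ = aₖpₖ₋₁ + pₖ₋₂, qₖ = aₖqₖ₋₁ + qₖ₋₂ (with p₋₁=1, p₋₂=0, q₋₁=0, q₋₂=1):
  k=0: a=19, p=19, q=1
  k=1: a=2, p=39, q=2
  k=2: a=1, p=58, q=3

58/3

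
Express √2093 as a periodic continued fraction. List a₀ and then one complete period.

a₀ = ⌊√2093⌋ = 45.
With m₀=0, d₀=1 and mₖ₊₁ = dₖaₖ − mₖ, dₖ₊₁ = (n − mₖ₊₁²)/dₖ, aₖ₊₁ = ⌊(a₀+mₖ₊₁)/dₖ₊₁⌋:
  k=1: m=45, d=68, a=1
  k=2: m=23, d=23, a=2
  k=3: m=23, d=68, a=1
  k=4: m=45, d=1, a=90
d=1 and a=2a₀=90 at k=4, so the next step gives (m, d) = (45, 68) again — its k=1 value — and the period has length 4.

[45; 1, 2, 1, 90]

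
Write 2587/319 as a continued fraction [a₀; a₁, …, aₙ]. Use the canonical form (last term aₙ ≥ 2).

2587 = 8×319 + 35
319 = 9×35 + 4
35 = 8×4 + 3
4 = 1×3 + 1
3 = 3×1 + 0  (stop)
So 2587/319 = [8; 9, 8, 1, 3].

[8; 9, 8, 1, 3]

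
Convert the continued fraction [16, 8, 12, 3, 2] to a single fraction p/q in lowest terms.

11206/695

Using pₖ = aₖpₖ₋₁ + pₖ₋₂ and qₖ = aₖqₖ₋₁ + qₖ₋₂:
  k=0: a=16, p=16, q=1
  k=1: a=8, p=129, q=8
  k=2: a=12, p=1564, q=97
  k=3: a=3, p=4821, q=299
  k=4: a=2, p=11206, q=695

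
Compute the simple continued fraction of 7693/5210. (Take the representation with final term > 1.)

7693 = 1×5210 + 2483
5210 = 2×2483 + 244
2483 = 10×244 + 43
244 = 5×43 + 29
43 = 1×29 + 14
29 = 2×14 + 1
14 = 14×1 + 0  (stop)
So 7693/5210 = [1; 2, 10, 5, 1, 2, 14].

[1; 2, 10, 5, 1, 2, 14]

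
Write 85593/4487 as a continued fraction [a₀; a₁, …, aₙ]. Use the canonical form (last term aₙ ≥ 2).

85593 = 19*4487 + 340
4487 = 13*340 + 67
340 = 5*67 + 5
67 = 13*5 + 2
5 = 2*2 + 1
2 = 2*1 + 0  (stop)
So 85593/4487 = [19; 13, 5, 13, 2, 2].

[19; 13, 5, 13, 2, 2]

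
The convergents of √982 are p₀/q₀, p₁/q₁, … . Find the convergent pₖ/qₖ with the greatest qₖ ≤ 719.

8837/282

√982 = [31; 2, 1, 30, 1, 2, 62, …] (period length 6).
Convergents:
  p_0/q_0 = 31/1
  p_1/q_1 = 63/2
  p_2/q_2 = 94/3
  p_3/q_3 = 2883/92
  p_4/q_4 = 2977/95
  p_5/q_5 = 8837/282
  p_6/q_6 = 550871/17579
q_5 = 282 ≤ 719 < 17579 = q_6, so the answer is 8837/282.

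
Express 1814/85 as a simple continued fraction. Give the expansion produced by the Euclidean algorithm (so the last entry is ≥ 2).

[21; 2, 1, 13, 2]

1814 = 21*85 + 29
85 = 2*29 + 27
29 = 1*27 + 2
27 = 13*2 + 1
2 = 2*1 + 0  (stop)
So 1814/85 = [21; 2, 1, 13, 2].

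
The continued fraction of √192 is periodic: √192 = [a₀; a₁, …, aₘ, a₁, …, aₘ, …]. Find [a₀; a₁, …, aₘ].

a₀ = ⌊√192⌋ = 13.

[13; 1, 5, 1, 26]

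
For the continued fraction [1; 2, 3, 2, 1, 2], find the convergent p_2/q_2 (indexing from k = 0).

Using pₖ = aₖpₖ₋₁ + pₖ₋₂, qₖ = aₖqₖ₋₁ + qₖ₋₂ (with p₋₁=1, p₋₂=0, q₋₁=0, q₋₂=1):
  k=0: a=1, p=1, q=1
  k=1: a=2, p=3, q=2
  k=2: a=3, p=10, q=7

10/7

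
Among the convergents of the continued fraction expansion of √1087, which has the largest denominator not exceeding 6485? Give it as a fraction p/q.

71775/2177

√1087 = [32; 1, 31, 1, 64, …] (period length 4).
Convergents:
  p_0/q_0 = 32/1
  p_1/q_1 = 33/1
  p_2/q_2 = 1055/32
  p_3/q_3 = 1088/33
  p_4/q_4 = 70687/2144
  p_5/q_5 = 71775/2177
  p_6/q_6 = 2295712/69631
q_5 = 2177 ≤ 6485 < 69631 = q_6, so the answer is 71775/2177.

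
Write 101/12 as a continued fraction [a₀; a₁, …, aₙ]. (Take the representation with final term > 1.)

[8; 2, 2, 2]

101 = 8*12 + 5
12 = 2*5 + 2
5 = 2*2 + 1
2 = 2*1 + 0  (stop)
So 101/12 = [8; 2, 2, 2].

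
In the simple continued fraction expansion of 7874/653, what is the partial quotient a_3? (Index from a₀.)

2

7874 = 12·653 + 38   →  a_0 = 12
653 = 17·38 + 7   →  a_1 = 17
38 = 5·7 + 3   →  a_2 = 5
7 = 2·3 + 1   →  a_3 = 2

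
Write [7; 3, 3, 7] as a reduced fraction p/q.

533/73

Fold from the inside: start with 7/1.
  3 + 1/7 = 22/7
  3 + 7/22 = 73/22
  7 + 22/73 = 533/73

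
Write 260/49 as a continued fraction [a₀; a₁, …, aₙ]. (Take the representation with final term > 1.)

260 = 5*49 + 15
49 = 3*15 + 4
15 = 3*4 + 3
4 = 1*3 + 1
3 = 3*1 + 0  (stop)
So 260/49 = [5; 3, 3, 1, 3].

[5; 3, 3, 1, 3]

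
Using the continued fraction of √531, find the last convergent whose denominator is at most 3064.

√531 = [23; 23, 46, …] (period length 2).
Convergents:
  p_0/q_0 = 23/1
  p_1/q_1 = 530/23
  p_2/q_2 = 24403/1059
  p_3/q_3 = 561799/24380
q_2 = 1059 ≤ 3064 < 24380 = q_3, so the answer is 24403/1059.

24403/1059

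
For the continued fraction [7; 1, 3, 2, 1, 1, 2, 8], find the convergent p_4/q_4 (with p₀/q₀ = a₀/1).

Using pₖ = aₖpₖ₋₁ + pₖ₋₂, qₖ = aₖqₖ₋₁ + qₖ₋₂ (with p₋₁=1, p₋₂=0, q₋₁=0, q₋₂=1):
  k=0: a=7, p=7, q=1
  k=1: a=1, p=8, q=1
  k=2: a=3, p=31, q=4
  k=3: a=2, p=70, q=9
  k=4: a=1, p=101, q=13

101/13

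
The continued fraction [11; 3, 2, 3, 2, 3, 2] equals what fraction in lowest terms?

Fold from the inside: start with 2/1.
  3 + 1/2 = 7/2
  2 + 2/7 = 16/7
  3 + 7/16 = 55/16
  2 + 16/55 = 126/55
  3 + 55/126 = 433/126
  11 + 126/433 = 4889/433

4889/433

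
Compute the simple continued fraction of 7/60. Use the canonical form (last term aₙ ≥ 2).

[0; 8, 1, 1, 3]

7 = 0×60 + 7
60 = 8×7 + 4
7 = 1×4 + 3
4 = 1×3 + 1
3 = 3×1 + 0  (stop)
So 7/60 = [0; 8, 1, 1, 3].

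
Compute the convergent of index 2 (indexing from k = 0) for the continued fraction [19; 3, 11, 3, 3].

657/34

Using pₖ = aₖpₖ₋₁ + pₖ₋₂, qₖ = aₖqₖ₋₁ + qₖ₋₂ (with p₋₁=1, p₋₂=0, q₋₁=0, q₋₂=1):
  k=0: a=19, p=19, q=1
  k=1: a=3, p=58, q=3
  k=2: a=11, p=657, q=34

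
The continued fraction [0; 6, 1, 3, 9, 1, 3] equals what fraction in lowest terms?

Using pₖ = aₖpₖ₋₁ + pₖ₋₂ and qₖ = aₖqₖ₋₁ + qₖ₋₂:
  k=0: a=0, p=0, q=1
  k=1: a=6, p=1, q=6
  k=2: a=1, p=1, q=7
  k=3: a=3, p=4, q=27
  k=4: a=9, p=37, q=250
  k=5: a=1, p=41, q=277
  k=6: a=3, p=160, q=1081

160/1081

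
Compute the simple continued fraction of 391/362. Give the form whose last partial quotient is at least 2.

[1; 12, 2, 14]

391 = 1×362 + 29
362 = 12×29 + 14
29 = 2×14 + 1
14 = 14×1 + 0  (stop)
So 391/362 = [1; 12, 2, 14].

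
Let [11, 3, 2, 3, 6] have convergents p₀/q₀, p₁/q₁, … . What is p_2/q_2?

79/7

Using pₖ = aₖpₖ₋₁ + pₖ₋₂, qₖ = aₖqₖ₋₁ + qₖ₋₂ (with p₋₁=1, p₋₂=0, q₋₁=0, q₋₂=1):
  k=0: a=11, p=11, q=1
  k=1: a=3, p=34, q=3
  k=2: a=2, p=79, q=7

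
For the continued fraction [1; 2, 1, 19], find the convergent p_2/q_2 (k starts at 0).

Using pₖ = aₖpₖ₋₁ + pₖ₋₂, qₖ = aₖqₖ₋₁ + qₖ₋₂ (with p₋₁=1, p₋₂=0, q₋₁=0, q₋₂=1):
  k=0: a=1, p=1, q=1
  k=1: a=2, p=3, q=2
  k=2: a=1, p=4, q=3

4/3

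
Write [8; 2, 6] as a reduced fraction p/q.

110/13

Using pₖ = aₖpₖ₋₁ + pₖ₋₂ and qₖ = aₖqₖ₋₁ + qₖ₋₂:
  k=0: a=8, p=8, q=1
  k=1: a=2, p=17, q=2
  k=2: a=6, p=110, q=13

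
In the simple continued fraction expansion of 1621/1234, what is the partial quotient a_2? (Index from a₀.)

5

1621 = 1·1234 + 387   →  a_0 = 1
1234 = 3·387 + 73   →  a_1 = 3
387 = 5·73 + 22   →  a_2 = 5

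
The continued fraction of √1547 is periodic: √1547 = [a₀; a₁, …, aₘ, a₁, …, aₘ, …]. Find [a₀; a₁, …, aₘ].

[39; 3, 78]

a₀ = ⌊√1547⌋ = 39.
With m₀=0, d₀=1 and mₖ₊₁ = dₖaₖ − mₖ, dₖ₊₁ = (n − mₖ₊₁²)/dₖ, aₖ₊₁ = ⌊(a₀+mₖ₊₁)/dₖ₊₁⌋:
  k=1: m=39, d=26, a=3
  k=2: m=39, d=1, a=78
d=1 and a=2a₀=78 at k=2, so the next step gives (m, d) = (39, 26) again — its k=1 value — and the period has length 2.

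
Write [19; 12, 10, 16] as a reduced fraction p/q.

37173/1948

Using pₖ = aₖpₖ₋₁ + pₖ₋₂ and qₖ = aₖqₖ₋₁ + qₖ₋₂:
  k=0: a=19, p=19, q=1
  k=1: a=12, p=229, q=12
  k=2: a=10, p=2309, q=121
  k=3: a=16, p=37173, q=1948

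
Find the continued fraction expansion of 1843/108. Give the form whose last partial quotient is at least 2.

1843 = 17·108 + 7
108 = 15·7 + 3
7 = 2·3 + 1
3 = 3·1 + 0  (stop)
So 1843/108 = [17; 15, 2, 3].

[17; 15, 2, 3]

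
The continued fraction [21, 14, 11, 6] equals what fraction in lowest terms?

Using pₖ = aₖpₖ₋₁ + pₖ₋₂ and qₖ = aₖqₖ₋₁ + qₖ₋₂:
  k=0: a=21, p=21, q=1
  k=1: a=14, p=295, q=14
  k=2: a=11, p=3266, q=155
  k=3: a=6, p=19891, q=944

19891/944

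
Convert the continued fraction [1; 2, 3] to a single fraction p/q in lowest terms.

Using pₖ = aₖpₖ₋₁ + pₖ₋₂ and qₖ = aₖqₖ₋₁ + qₖ₋₂:
  k=0: a=1, p=1, q=1
  k=1: a=2, p=3, q=2
  k=2: a=3, p=10, q=7

10/7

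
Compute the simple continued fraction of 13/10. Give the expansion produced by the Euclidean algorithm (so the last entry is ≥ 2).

13 = 1*10 + 3
10 = 3*3 + 1
3 = 3*1 + 0  (stop)
So 13/10 = [1; 3, 3].

[1; 3, 3]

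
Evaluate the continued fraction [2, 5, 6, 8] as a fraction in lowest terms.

555/253

Fold from the inside: start with 8/1.
  6 + 1/8 = 49/8
  5 + 8/49 = 253/49
  2 + 49/253 = 555/253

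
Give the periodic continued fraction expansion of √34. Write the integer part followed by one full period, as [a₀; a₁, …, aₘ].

[5; 1, 4, 1, 10]

a₀ = ⌊√34⌋ = 5.
With m₀=0, d₀=1 and mₖ₊₁ = dₖaₖ − mₖ, dₖ₊₁ = (n − mₖ₊₁²)/dₖ, aₖ₊₁ = ⌊(a₀+mₖ₊₁)/dₖ₊₁⌋:
  k=1: m=5, d=9, a=1
  k=2: m=4, d=2, a=4
  k=3: m=4, d=9, a=1
  k=4: m=5, d=1, a=10
d=1 and a=2a₀=10 at k=4, so the next step gives (m, d) = (5, 9) again — its k=1 value — and the period has length 4.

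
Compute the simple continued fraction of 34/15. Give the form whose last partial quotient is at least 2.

[2; 3, 1, 3]

34 = 2×15 + 4
15 = 3×4 + 3
4 = 1×3 + 1
3 = 3×1 + 0  (stop)
So 34/15 = [2; 3, 1, 3].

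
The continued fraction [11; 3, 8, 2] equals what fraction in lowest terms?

Fold from the inside: start with 2/1.
  8 + 1/2 = 17/2
  3 + 2/17 = 53/17
  11 + 17/53 = 600/53

600/53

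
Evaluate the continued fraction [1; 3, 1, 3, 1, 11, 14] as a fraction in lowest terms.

3986/3155

Fold from the inside: start with 14/1.
  11 + 1/14 = 155/14
  1 + 14/155 = 169/155
  3 + 155/169 = 662/169
  1 + 169/662 = 831/662
  3 + 662/831 = 3155/831
  1 + 831/3155 = 3986/3155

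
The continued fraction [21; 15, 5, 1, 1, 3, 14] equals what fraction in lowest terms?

178112/8455

Fold from the inside: start with 14/1.
  3 + 1/14 = 43/14
  1 + 14/43 = 57/43
  1 + 43/57 = 100/57
  5 + 57/100 = 557/100
  15 + 100/557 = 8455/557
  21 + 557/8455 = 178112/8455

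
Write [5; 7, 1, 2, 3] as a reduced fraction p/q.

395/77

Fold from the inside: start with 3/1.
  2 + 1/3 = 7/3
  1 + 3/7 = 10/7
  7 + 7/10 = 77/10
  5 + 10/77 = 395/77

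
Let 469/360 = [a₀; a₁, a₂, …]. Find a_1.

469 = 1·360 + 109   →  a_0 = 1
360 = 3·109 + 33   →  a_1 = 3

3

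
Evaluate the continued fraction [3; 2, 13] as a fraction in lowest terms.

Fold from the inside: start with 13/1.
  2 + 1/13 = 27/13
  3 + 13/27 = 94/27

94/27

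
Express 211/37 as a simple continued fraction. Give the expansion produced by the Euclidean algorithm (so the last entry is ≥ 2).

[5; 1, 2, 2, 1, 3]

211 = 5×37 + 26
37 = 1×26 + 11
26 = 2×11 + 4
11 = 2×4 + 3
4 = 1×3 + 1
3 = 3×1 + 0  (stop)
So 211/37 = [5; 1, 2, 2, 1, 3].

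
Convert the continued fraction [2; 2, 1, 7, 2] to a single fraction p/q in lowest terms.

Fold from the inside: start with 2/1.
  7 + 1/2 = 15/2
  1 + 2/15 = 17/15
  2 + 15/17 = 49/17
  2 + 17/49 = 115/49

115/49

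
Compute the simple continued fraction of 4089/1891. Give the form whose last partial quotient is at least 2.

4089 = 2*1891 + 307
1891 = 6*307 + 49
307 = 6*49 + 13
49 = 3*13 + 10
13 = 1*10 + 3
10 = 3*3 + 1
3 = 3*1 + 0  (stop)
So 4089/1891 = [2; 6, 6, 3, 1, 3, 3].

[2; 6, 6, 3, 1, 3, 3]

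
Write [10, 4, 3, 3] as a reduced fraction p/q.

440/43

Using pₖ = aₖpₖ₋₁ + pₖ₋₂ and qₖ = aₖqₖ₋₁ + qₖ₋₂:
  k=0: a=10, p=10, q=1
  k=1: a=4, p=41, q=4
  k=2: a=3, p=133, q=13
  k=3: a=3, p=440, q=43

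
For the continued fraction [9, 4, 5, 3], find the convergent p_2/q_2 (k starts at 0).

Using pₖ = aₖpₖ₋₁ + pₖ₋₂, qₖ = aₖqₖ₋₁ + qₖ₋₂ (with p₋₁=1, p₋₂=0, q₋₁=0, q₋₂=1):
  k=0: a=9, p=9, q=1
  k=1: a=4, p=37, q=4
  k=2: a=5, p=194, q=21

194/21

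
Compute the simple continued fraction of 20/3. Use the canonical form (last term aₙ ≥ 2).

[6; 1, 2]

20 = 6*3 + 2
3 = 1*2 + 1
2 = 2*1 + 0  (stop)
So 20/3 = [6; 1, 2].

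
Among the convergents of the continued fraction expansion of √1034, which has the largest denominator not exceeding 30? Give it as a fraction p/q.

418/13

√1034 = [32; 6, 2, 2, 2, 6, 64, …] (period length 6).
Convergents:
  p_0/q_0 = 32/1
  p_1/q_1 = 193/6
  p_2/q_2 = 418/13
  p_3/q_3 = 1029/32
q_2 = 13 ≤ 30 < 32 = q_3, so the answer is 418/13.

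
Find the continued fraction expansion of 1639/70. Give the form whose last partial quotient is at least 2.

[23; 2, 2, 2, 2, 2]

1639 = 23*70 + 29
70 = 2*29 + 12
29 = 2*12 + 5
12 = 2*5 + 2
5 = 2*2 + 1
2 = 2*1 + 0  (stop)
So 1639/70 = [23; 2, 2, 2, 2, 2].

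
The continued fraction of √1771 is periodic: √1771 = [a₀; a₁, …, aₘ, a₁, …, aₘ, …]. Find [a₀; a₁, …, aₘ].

a₀ = ⌊√1771⌋ = 42.

[42; 12, 84]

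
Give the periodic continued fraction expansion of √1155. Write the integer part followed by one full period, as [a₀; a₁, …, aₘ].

[33; 1, 66]

a₀ = ⌊√1155⌋ = 33.
With m₀=0, d₀=1 and mₖ₊₁ = dₖaₖ − mₖ, dₖ₊₁ = (n − mₖ₊₁²)/dₖ, aₖ₊₁ = ⌊(a₀+mₖ₊₁)/dₖ₊₁⌋:
  k=1: m=33, d=66, a=1
  k=2: m=33, d=1, a=66
d=1 and a=2a₀=66 at k=2, so the next step gives (m, d) = (33, 66) again — its k=1 value — and the period has length 2.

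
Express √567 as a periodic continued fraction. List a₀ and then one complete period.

[23; 1, 4, 3, 4, 1, 46]

a₀ = ⌊√567⌋ = 23.
With m₀=0, d₀=1 and mₖ₊₁ = dₖaₖ − mₖ, dₖ₊₁ = (n − mₖ₊₁²)/dₖ, aₖ₊₁ = ⌊(a₀+mₖ₊₁)/dₖ₊₁⌋:
  k=1: m=23, d=38, a=1
  k=2: m=15, d=9, a=4
  k=3: m=21, d=14, a=3
  k=4: m=21, d=9, a=4
  k=5: m=15, d=38, a=1
  k=6: m=23, d=1, a=46
d=1 and a=2a₀=46 at k=6, so the next step gives (m, d) = (23, 38) again — its k=1 value — and the period has length 6.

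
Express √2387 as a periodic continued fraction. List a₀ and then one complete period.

[48; 1, 5, 1, 96]

a₀ = ⌊√2387⌋ = 48.
With m₀=0, d₀=1 and mₖ₊₁ = dₖaₖ − mₖ, dₖ₊₁ = (n − mₖ₊₁²)/dₖ, aₖ₊₁ = ⌊(a₀+mₖ₊₁)/dₖ₊₁⌋:
  k=1: m=48, d=83, a=1
  k=2: m=35, d=14, a=5
  k=3: m=35, d=83, a=1
  k=4: m=48, d=1, a=96
d=1 and a=2a₀=96 at k=4, so the next step gives (m, d) = (48, 83) again — its k=1 value — and the period has length 4.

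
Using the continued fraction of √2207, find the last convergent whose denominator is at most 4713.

207505/4417

√2207 = [46; 1, 45, 1, 92, …] (period length 4).
Convergents:
  p_0/q_0 = 46/1
  p_1/q_1 = 47/1
  p_2/q_2 = 2161/46
  p_3/q_3 = 2208/47
  p_4/q_4 = 205297/4370
  p_5/q_5 = 207505/4417
  p_6/q_6 = 9543022/203135
q_5 = 4417 ≤ 4713 < 203135 = q_6, so the answer is 207505/4417.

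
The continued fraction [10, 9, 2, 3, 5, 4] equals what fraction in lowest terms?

14775/1462

Using pₖ = aₖpₖ₋₁ + pₖ₋₂ and qₖ = aₖqₖ₋₁ + qₖ₋₂:
  k=0: a=10, p=10, q=1
  k=1: a=9, p=91, q=9
  k=2: a=2, p=192, q=19
  k=3: a=3, p=667, q=66
  k=4: a=5, p=3527, q=349
  k=5: a=4, p=14775, q=1462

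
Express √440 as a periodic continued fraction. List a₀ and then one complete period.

[20; 1, 40]

a₀ = ⌊√440⌋ = 20.
With m₀=0, d₀=1 and mₖ₊₁ = dₖaₖ − mₖ, dₖ₊₁ = (n − mₖ₊₁²)/dₖ, aₖ₊₁ = ⌊(a₀+mₖ₊₁)/dₖ₊₁⌋:
  k=1: m=20, d=40, a=1
  k=2: m=20, d=1, a=40
d=1 and a=2a₀=40 at k=2, so the next step gives (m, d) = (20, 40) again — its k=1 value — and the period has length 2.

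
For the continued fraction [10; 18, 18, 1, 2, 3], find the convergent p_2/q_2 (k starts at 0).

3268/325

Using pₖ = aₖpₖ₋₁ + pₖ₋₂, qₖ = aₖqₖ₋₁ + qₖ₋₂ (with p₋₁=1, p₋₂=0, q₋₁=0, q₋₂=1):
  k=0: a=10, p=10, q=1
  k=1: a=18, p=181, q=18
  k=2: a=18, p=3268, q=325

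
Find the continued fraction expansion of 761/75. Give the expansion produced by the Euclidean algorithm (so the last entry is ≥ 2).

[10; 6, 1, 4, 2]

761 = 10*75 + 11
75 = 6*11 + 9
11 = 1*9 + 2
9 = 4*2 + 1
2 = 2*1 + 0  (stop)
So 761/75 = [10; 6, 1, 4, 2].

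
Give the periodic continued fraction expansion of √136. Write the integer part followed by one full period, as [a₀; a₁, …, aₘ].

a₀ = ⌊√136⌋ = 11.
With m₀=0, d₀=1 and mₖ₊₁ = dₖaₖ − mₖ, dₖ₊₁ = (n − mₖ₊₁²)/dₖ, aₖ₊₁ = ⌊(a₀+mₖ₊₁)/dₖ₊₁⌋:
  k=1: m=11, d=15, a=1
  k=2: m=4, d=8, a=1
  k=3: m=4, d=15, a=1
  k=4: m=11, d=1, a=22
d=1 and a=2a₀=22 at k=4, so the next step gives (m, d) = (11, 15) again — its k=1 value — and the period has length 4.

[11; 1, 1, 1, 22]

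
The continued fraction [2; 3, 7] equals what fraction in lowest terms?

51/22

Using pₖ = aₖpₖ₋₁ + pₖ₋₂ and qₖ = aₖqₖ₋₁ + qₖ₋₂:
  k=0: a=2, p=2, q=1
  k=1: a=3, p=7, q=3
  k=2: a=7, p=51, q=22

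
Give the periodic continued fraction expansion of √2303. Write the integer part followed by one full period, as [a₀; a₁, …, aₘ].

[47; 1, 94]

a₀ = ⌊√2303⌋ = 47.
With m₀=0, d₀=1 and mₖ₊₁ = dₖaₖ − mₖ, dₖ₊₁ = (n − mₖ₊₁²)/dₖ, aₖ₊₁ = ⌊(a₀+mₖ₊₁)/dₖ₊₁⌋:
  k=1: m=47, d=94, a=1
  k=2: m=47, d=1, a=94
d=1 and a=2a₀=94 at k=2, so the next step gives (m, d) = (47, 94) again — its k=1 value — and the period has length 2.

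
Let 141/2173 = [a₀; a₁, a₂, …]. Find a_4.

141 = 0·2173 + 141   →  a_0 = 0
2173 = 15·141 + 58   →  a_1 = 15
141 = 2·58 + 25   →  a_2 = 2
58 = 2·25 + 8   →  a_3 = 2
25 = 3·8 + 1   →  a_4 = 3

3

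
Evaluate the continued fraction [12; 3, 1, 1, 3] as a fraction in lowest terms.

Using pₖ = aₖpₖ₋₁ + pₖ₋₂ and qₖ = aₖqₖ₋₁ + qₖ₋₂:
  k=0: a=12, p=12, q=1
  k=1: a=3, p=37, q=3
  k=2: a=1, p=49, q=4
  k=3: a=1, p=86, q=7
  k=4: a=3, p=307, q=25

307/25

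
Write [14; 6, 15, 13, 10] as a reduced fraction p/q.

Using pₖ = aₖpₖ₋₁ + pₖ₋₂ and qₖ = aₖqₖ₋₁ + qₖ₋₂:
  k=0: a=14, p=14, q=1
  k=1: a=6, p=85, q=6
  k=2: a=15, p=1289, q=91
  k=3: a=13, p=16842, q=1189
  k=4: a=10, p=169709, q=11981

169709/11981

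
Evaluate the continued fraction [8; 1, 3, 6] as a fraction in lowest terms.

Fold from the inside: start with 6/1.
  3 + 1/6 = 19/6
  1 + 6/19 = 25/19
  8 + 19/25 = 219/25

219/25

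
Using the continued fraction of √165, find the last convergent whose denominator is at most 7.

√165 = [12; 1, 5, 2, 5, 1, 24, …] (period length 6).
Convergents:
  p_0/q_0 = 12/1
  p_1/q_1 = 13/1
  p_2/q_2 = 77/6
  p_3/q_3 = 167/13
q_2 = 6 ≤ 7 < 13 = q_3, so the answer is 77/6.

77/6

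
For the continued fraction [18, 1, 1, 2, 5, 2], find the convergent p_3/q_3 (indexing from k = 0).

Using pₖ = aₖpₖ₋₁ + pₖ₋₂, qₖ = aₖqₖ₋₁ + qₖ₋₂ (with p₋₁=1, p₋₂=0, q₋₁=0, q₋₂=1):
  k=0: a=18, p=18, q=1
  k=1: a=1, p=19, q=1
  k=2: a=1, p=37, q=2
  k=3: a=2, p=93, q=5

93/5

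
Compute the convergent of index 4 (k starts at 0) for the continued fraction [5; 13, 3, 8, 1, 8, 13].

1893/373

Using pₖ = aₖpₖ₋₁ + pₖ₋₂, qₖ = aₖqₖ₋₁ + qₖ₋₂ (with p₋₁=1, p₋₂=0, q₋₁=0, q₋₂=1):
  k=0: a=5, p=5, q=1
  k=1: a=13, p=66, q=13
  k=2: a=3, p=203, q=40
  k=3: a=8, p=1690, q=333
  k=4: a=1, p=1893, q=373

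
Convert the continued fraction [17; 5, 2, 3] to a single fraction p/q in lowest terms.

653/38

Using pₖ = aₖpₖ₋₁ + pₖ₋₂ and qₖ = aₖqₖ₋₁ + qₖ₋₂:
  k=0: a=17, p=17, q=1
  k=1: a=5, p=86, q=5
  k=2: a=2, p=189, q=11
  k=3: a=3, p=653, q=38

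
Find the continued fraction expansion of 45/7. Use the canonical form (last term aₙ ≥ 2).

45 = 6*7 + 3
7 = 2*3 + 1
3 = 3*1 + 0  (stop)
So 45/7 = [6; 2, 3].

[6; 2, 3]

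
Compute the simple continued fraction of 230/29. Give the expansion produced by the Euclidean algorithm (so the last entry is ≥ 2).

230 = 7·29 + 27
29 = 1·27 + 2
27 = 13·2 + 1
2 = 2·1 + 0  (stop)
So 230/29 = [7; 1, 13, 2].

[7; 1, 13, 2]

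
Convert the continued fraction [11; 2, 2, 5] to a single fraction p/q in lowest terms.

308/27

Using pₖ = aₖpₖ₋₁ + pₖ₋₂ and qₖ = aₖqₖ₋₁ + qₖ₋₂:
  k=0: a=11, p=11, q=1
  k=1: a=2, p=23, q=2
  k=2: a=2, p=57, q=5
  k=3: a=5, p=308, q=27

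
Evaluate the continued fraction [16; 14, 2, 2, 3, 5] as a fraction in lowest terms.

Fold from the inside: start with 5/1.
  3 + 1/5 = 16/5
  2 + 5/16 = 37/16
  2 + 16/37 = 90/37
  14 + 37/90 = 1297/90
  16 + 90/1297 = 20842/1297

20842/1297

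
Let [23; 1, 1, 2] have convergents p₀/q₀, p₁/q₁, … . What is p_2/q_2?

47/2

Using pₖ = aₖpₖ₋₁ + pₖ₋₂, qₖ = aₖqₖ₋₁ + qₖ₋₂ (with p₋₁=1, p₋₂=0, q₋₁=0, q₋₂=1):
  k=0: a=23, p=23, q=1
  k=1: a=1, p=24, q=1
  k=2: a=1, p=47, q=2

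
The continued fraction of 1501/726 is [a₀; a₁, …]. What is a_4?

2

1501 = 2·726 + 49   →  a_0 = 2
726 = 14·49 + 40   →  a_1 = 14
49 = 1·40 + 9   →  a_2 = 1
40 = 4·9 + 4   →  a_3 = 4
9 = 2·4 + 1   →  a_4 = 2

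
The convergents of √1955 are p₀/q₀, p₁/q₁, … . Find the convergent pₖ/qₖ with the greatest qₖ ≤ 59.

√1955 = [44; 4, 1, 1, 1, 4, 88, …] (period length 6).
Convergents:
  p_0/q_0 = 44/1
  p_1/q_1 = 177/4
  p_2/q_2 = 221/5
  p_3/q_3 = 398/9
  p_4/q_4 = 619/14
  p_5/q_5 = 2874/65
q_4 = 14 ≤ 59 < 65 = q_5, so the answer is 619/14.

619/14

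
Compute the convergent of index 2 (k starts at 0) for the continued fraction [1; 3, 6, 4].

25/19

Using pₖ = aₖpₖ₋₁ + pₖ₋₂, qₖ = aₖqₖ₋₁ + qₖ₋₂ (with p₋₁=1, p₋₂=0, q₋₁=0, q₋₂=1):
  k=0: a=1, p=1, q=1
  k=1: a=3, p=4, q=3
  k=2: a=6, p=25, q=19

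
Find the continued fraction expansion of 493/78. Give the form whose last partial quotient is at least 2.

[6; 3, 8, 3]

493 = 6*78 + 25
78 = 3*25 + 3
25 = 8*3 + 1
3 = 3*1 + 0  (stop)
So 493/78 = [6; 3, 8, 3].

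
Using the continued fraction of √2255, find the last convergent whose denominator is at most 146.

3609/76

√2255 = [47; 2, 18, 2, 94, …] (period length 4).
Convergents:
  p_0/q_0 = 47/1
  p_1/q_1 = 95/2
  p_2/q_2 = 1757/37
  p_3/q_3 = 3609/76
  p_4/q_4 = 341003/7181
q_3 = 76 ≤ 146 < 7181 = q_4, so the answer is 3609/76.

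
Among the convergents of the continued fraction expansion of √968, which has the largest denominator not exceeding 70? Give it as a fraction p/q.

√968 = [31; 8, 1, 6, 1, 8, 62, …] (period length 6).
Convergents:
  p_0/q_0 = 31/1
  p_1/q_1 = 249/8
  p_2/q_2 = 280/9
  p_3/q_3 = 1929/62
  p_4/q_4 = 2209/71
q_3 = 62 ≤ 70 < 71 = q_4, so the answer is 1929/62.

1929/62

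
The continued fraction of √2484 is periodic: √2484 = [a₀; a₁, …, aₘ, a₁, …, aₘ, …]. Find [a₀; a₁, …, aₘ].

a₀ = ⌊√2484⌋ = 49.
With m₀=0, d₀=1 and mₖ₊₁ = dₖaₖ − mₖ, dₖ₊₁ = (n − mₖ₊₁²)/dₖ, aₖ₊₁ = ⌊(a₀+mₖ₊₁)/dₖ₊₁⌋:
  k=1: m=49, d=83, a=1
  k=2: m=34, d=16, a=5
  k=3: m=46, d=23, a=4
  k=4: m=46, d=16, a=5
  k=5: m=34, d=83, a=1
  k=6: m=49, d=1, a=98
d=1 and a=2a₀=98 at k=6, so the next step gives (m, d) = (49, 83) again — its k=1 value — and the period has length 6.

[49; 1, 5, 4, 5, 1, 98]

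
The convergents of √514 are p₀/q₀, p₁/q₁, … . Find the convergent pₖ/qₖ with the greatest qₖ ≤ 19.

√514 = [22; 1, 2, 22, 2, 1, 44, …] (period length 6).
Convergents:
  p_0/q_0 = 22/1
  p_1/q_1 = 23/1
  p_2/q_2 = 68/3
  p_3/q_3 = 1519/67
q_2 = 3 ≤ 19 < 67 = q_3, so the answer is 68/3.

68/3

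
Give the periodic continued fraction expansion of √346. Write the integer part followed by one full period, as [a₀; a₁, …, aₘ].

a₀ = ⌊√346⌋ = 18.
With m₀=0, d₀=1 and mₖ₊₁ = dₖaₖ − mₖ, dₖ₊₁ = (n − mₖ₊₁²)/dₖ, aₖ₊₁ = ⌊(a₀+mₖ₊₁)/dₖ₊₁⌋:
  k=1: m=18, d=22, a=1
  k=2: m=4, d=15, a=1
  k=3: m=11, d=15, a=1
  k=4: m=4, d=22, a=1
  k=5: m=18, d=1, a=36
d=1 and a=2a₀=36 at k=5, so the next step gives (m, d) = (18, 22) again — its k=1 value — and the period has length 5.

[18; 1, 1, 1, 1, 36]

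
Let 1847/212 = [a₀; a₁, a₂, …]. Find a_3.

2

1847 = 8·212 + 151   →  a_0 = 8
212 = 1·151 + 61   →  a_1 = 1
151 = 2·61 + 29   →  a_2 = 2
61 = 2·29 + 3   →  a_3 = 2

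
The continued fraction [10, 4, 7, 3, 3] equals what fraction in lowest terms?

3093/302

Fold from the inside: start with 3/1.
  3 + 1/3 = 10/3
  7 + 3/10 = 73/10
  4 + 10/73 = 302/73
  10 + 73/302 = 3093/302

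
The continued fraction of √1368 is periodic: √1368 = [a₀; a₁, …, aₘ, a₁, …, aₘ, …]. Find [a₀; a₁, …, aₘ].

a₀ = ⌊√1368⌋ = 36.
With m₀=0, d₀=1 and mₖ₊₁ = dₖaₖ − mₖ, dₖ₊₁ = (n − mₖ₊₁²)/dₖ, aₖ₊₁ = ⌊(a₀+mₖ₊₁)/dₖ₊₁⌋:
  k=1: m=36, d=72, a=1
  k=2: m=36, d=1, a=72
d=1 and a=2a₀=72 at k=2, so the next step gives (m, d) = (36, 72) again — its k=1 value — and the period has length 2.

[36; 1, 72]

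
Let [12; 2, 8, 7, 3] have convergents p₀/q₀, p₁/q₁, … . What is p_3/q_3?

Using pₖ = aₖpₖ₋₁ + pₖ₋₂, qₖ = aₖqₖ₋₁ + qₖ₋₂ (with p₋₁=1, p₋₂=0, q₋₁=0, q₋₂=1):
  k=0: a=12, p=12, q=1
  k=1: a=2, p=25, q=2
  k=2: a=8, p=212, q=17
  k=3: a=7, p=1509, q=121

1509/121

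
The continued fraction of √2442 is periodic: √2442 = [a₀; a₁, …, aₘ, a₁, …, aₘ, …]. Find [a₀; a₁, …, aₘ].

[49; 2, 2, 2, 98]

a₀ = ⌊√2442⌋ = 49.
With m₀=0, d₀=1 and mₖ₊₁ = dₖaₖ − mₖ, dₖ₊₁ = (n − mₖ₊₁²)/dₖ, aₖ₊₁ = ⌊(a₀+mₖ₊₁)/dₖ₊₁⌋:
  k=1: m=49, d=41, a=2
  k=2: m=33, d=33, a=2
  k=3: m=33, d=41, a=2
  k=4: m=49, d=1, a=98
d=1 and a=2a₀=98 at k=4, so the next step gives (m, d) = (49, 41) again — its k=1 value — and the period has length 4.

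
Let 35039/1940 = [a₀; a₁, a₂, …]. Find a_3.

3

35039 = 18·1940 + 119   →  a_0 = 18
1940 = 16·119 + 36   →  a_1 = 16
119 = 3·36 + 11   →  a_2 = 3
36 = 3·11 + 3   →  a_3 = 3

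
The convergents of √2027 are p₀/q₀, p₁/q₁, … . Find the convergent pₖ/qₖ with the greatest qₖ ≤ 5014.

182385/4051

√2027 = [45; 45, 90, …] (period length 2).
Convergents:
  p_0/q_0 = 45/1
  p_1/q_1 = 2026/45
  p_2/q_2 = 182385/4051
  p_3/q_3 = 8209351/182340
q_2 = 4051 ≤ 5014 < 182340 = q_3, so the answer is 182385/4051.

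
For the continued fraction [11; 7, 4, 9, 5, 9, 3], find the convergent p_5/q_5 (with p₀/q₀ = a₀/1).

140217/12589

Using pₖ = aₖpₖ₋₁ + pₖ₋₂, qₖ = aₖqₖ₋₁ + qₖ₋₂ (with p₋₁=1, p₋₂=0, q₋₁=0, q₋₂=1):
  k=0: a=11, p=11, q=1
  k=1: a=7, p=78, q=7
  k=2: a=4, p=323, q=29
  k=3: a=9, p=2985, q=268
  k=4: a=5, p=15248, q=1369
  k=5: a=9, p=140217, q=12589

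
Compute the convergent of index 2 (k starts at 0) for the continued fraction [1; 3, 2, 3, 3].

9/7

Using pₖ = aₖpₖ₋₁ + pₖ₋₂, qₖ = aₖqₖ₋₁ + qₖ₋₂ (with p₋₁=1, p₋₂=0, q₋₁=0, q₋₂=1):
  k=0: a=1, p=1, q=1
  k=1: a=3, p=4, q=3
  k=2: a=2, p=9, q=7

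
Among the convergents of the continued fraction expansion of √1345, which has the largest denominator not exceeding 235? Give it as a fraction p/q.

4841/132

√1345 = [36; 1, 2, 14, 2, 1, 72, …] (period length 6).
Convergents:
  p_0/q_0 = 36/1
  p_1/q_1 = 37/1
  p_2/q_2 = 110/3
  p_3/q_3 = 1577/43
  p_4/q_4 = 3264/89
  p_5/q_5 = 4841/132
  p_6/q_6 = 351816/9593
q_5 = 132 ≤ 235 < 9593 = q_6, so the answer is 4841/132.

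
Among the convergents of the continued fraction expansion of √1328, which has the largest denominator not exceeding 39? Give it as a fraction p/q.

√1328 = [36; 2, 3, 1, 3, 1, 3, 2, 72, …] (period length 8).
Convergents:
  p_0/q_0 = 36/1
  p_1/q_1 = 73/2
  p_2/q_2 = 255/7
  p_3/q_3 = 328/9
  p_4/q_4 = 1239/34
  p_5/q_5 = 1567/43
q_4 = 34 ≤ 39 < 43 = q_5, so the answer is 1239/34.

1239/34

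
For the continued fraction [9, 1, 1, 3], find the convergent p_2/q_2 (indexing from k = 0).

Using pₖ = aₖpₖ₋₁ + pₖ₋₂, qₖ = aₖqₖ₋₁ + qₖ₋₂ (with p₋₁=1, p₋₂=0, q₋₁=0, q₋₂=1):
  k=0: a=9, p=9, q=1
  k=1: a=1, p=10, q=1
  k=2: a=1, p=19, q=2

19/2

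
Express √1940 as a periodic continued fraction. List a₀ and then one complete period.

a₀ = ⌊√1940⌋ = 44.
With m₀=0, d₀=1 and mₖ₊₁ = dₖaₖ − mₖ, dₖ₊₁ = (n − mₖ₊₁²)/dₖ, aₖ₊₁ = ⌊(a₀+mₖ₊₁)/dₖ₊₁⌋:
  k=1: m=44, d=4, a=22
  k=2: m=44, d=1, a=88
d=1 and a=2a₀=88 at k=2, so the next step gives (m, d) = (44, 4) again — its k=1 value — and the period has length 2.

[44; 22, 88]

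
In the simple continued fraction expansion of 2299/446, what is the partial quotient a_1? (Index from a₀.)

6

2299 = 5·446 + 69   →  a_0 = 5
446 = 6·69 + 32   →  a_1 = 6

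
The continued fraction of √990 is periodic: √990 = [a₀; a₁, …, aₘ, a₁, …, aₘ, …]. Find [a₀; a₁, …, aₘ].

a₀ = ⌊√990⌋ = 31.
With m₀=0, d₀=1 and mₖ₊₁ = dₖaₖ − mₖ, dₖ₊₁ = (n − mₖ₊₁²)/dₖ, aₖ₊₁ = ⌊(a₀+mₖ₊₁)/dₖ₊₁⌋:
  k=1: m=31, d=29, a=2
  k=2: m=27, d=9, a=6
  k=3: m=27, d=29, a=2
  k=4: m=31, d=1, a=62
d=1 and a=2a₀=62 at k=4, so the next step gives (m, d) = (31, 29) again — its k=1 value — and the period has length 4.

[31; 2, 6, 2, 62]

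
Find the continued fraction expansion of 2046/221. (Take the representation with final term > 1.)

[9; 3, 1, 7, 7]

2046 = 9*221 + 57
221 = 3*57 + 50
57 = 1*50 + 7
50 = 7*7 + 1
7 = 7*1 + 0  (stop)
So 2046/221 = [9; 3, 1, 7, 7].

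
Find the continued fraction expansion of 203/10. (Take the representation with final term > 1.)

203 = 20×10 + 3
10 = 3×3 + 1
3 = 3×1 + 0  (stop)
So 203/10 = [20; 3, 3].

[20; 3, 3]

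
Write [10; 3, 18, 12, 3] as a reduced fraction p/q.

Using pₖ = aₖpₖ₋₁ + pₖ₋₂ and qₖ = aₖqₖ₋₁ + qₖ₋₂:
  k=0: a=10, p=10, q=1
  k=1: a=3, p=31, q=3
  k=2: a=18, p=568, q=55
  k=3: a=12, p=6847, q=663
  k=4: a=3, p=21109, q=2044

21109/2044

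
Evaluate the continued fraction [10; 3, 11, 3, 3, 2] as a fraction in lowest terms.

8290/803

Fold from the inside: start with 2/1.
  3 + 1/2 = 7/2
  3 + 2/7 = 23/7
  11 + 7/23 = 260/23
  3 + 23/260 = 803/260
  10 + 260/803 = 8290/803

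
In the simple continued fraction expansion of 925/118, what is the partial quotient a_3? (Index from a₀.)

4

925 = 7·118 + 99   →  a_0 = 7
118 = 1·99 + 19   →  a_1 = 1
99 = 5·19 + 4   →  a_2 = 5
19 = 4·4 + 3   →  a_3 = 4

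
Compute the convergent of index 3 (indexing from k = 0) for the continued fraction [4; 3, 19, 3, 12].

766/177

Using pₖ = aₖpₖ₋₁ + pₖ₋₂, qₖ = aₖqₖ₋₁ + qₖ₋₂ (with p₋₁=1, p₋₂=0, q₋₁=0, q₋₂=1):
  k=0: a=4, p=4, q=1
  k=1: a=3, p=13, q=3
  k=2: a=19, p=251, q=58
  k=3: a=3, p=766, q=177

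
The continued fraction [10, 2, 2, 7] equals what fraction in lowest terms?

Fold from the inside: start with 7/1.
  2 + 1/7 = 15/7
  2 + 7/15 = 37/15
  10 + 15/37 = 385/37

385/37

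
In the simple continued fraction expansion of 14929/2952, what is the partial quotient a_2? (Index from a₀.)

2

14929 = 5·2952 + 169   →  a_0 = 5
2952 = 17·169 + 79   →  a_1 = 17
169 = 2·79 + 11   →  a_2 = 2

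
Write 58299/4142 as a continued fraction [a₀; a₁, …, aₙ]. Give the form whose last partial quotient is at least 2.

58299 = 14×4142 + 311
4142 = 13×311 + 99
311 = 3×99 + 14
99 = 7×14 + 1
14 = 14×1 + 0  (stop)
So 58299/4142 = [14; 13, 3, 7, 14].

[14; 13, 3, 7, 14]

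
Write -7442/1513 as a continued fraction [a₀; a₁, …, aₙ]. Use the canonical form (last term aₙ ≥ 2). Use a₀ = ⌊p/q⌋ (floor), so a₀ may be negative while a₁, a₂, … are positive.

-7442 = -5×1513 + 123
1513 = 12×123 + 37
123 = 3×37 + 12
37 = 3×12 + 1
12 = 12×1 + 0  (stop)
So -7442/1513 = [-5; 12, 3, 3, 12].

[-5; 12, 3, 3, 12]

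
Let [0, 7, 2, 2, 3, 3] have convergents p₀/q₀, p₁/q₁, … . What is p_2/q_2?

Using pₖ = aₖpₖ₋₁ + pₖ₋₂, qₖ = aₖqₖ₋₁ + qₖ₋₂ (with p₋₁=1, p₋₂=0, q₋₁=0, q₋₂=1):
  k=0: a=0, p=0, q=1
  k=1: a=7, p=1, q=7
  k=2: a=2, p=2, q=15

2/15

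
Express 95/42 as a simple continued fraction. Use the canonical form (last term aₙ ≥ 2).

[2; 3, 1, 4, 2]

95 = 2×42 + 11
42 = 3×11 + 9
11 = 1×9 + 2
9 = 4×2 + 1
2 = 2×1 + 0  (stop)
So 95/42 = [2; 3, 1, 4, 2].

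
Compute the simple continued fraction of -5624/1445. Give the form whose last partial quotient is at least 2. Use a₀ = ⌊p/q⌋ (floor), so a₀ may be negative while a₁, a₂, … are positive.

[-4; 9, 3, 1, 4, 8]

-5624 = -4*1445 + 156
1445 = 9*156 + 41
156 = 3*41 + 33
41 = 1*33 + 8
33 = 4*8 + 1
8 = 8*1 + 0  (stop)
So -5624/1445 = [-4; 9, 3, 1, 4, 8].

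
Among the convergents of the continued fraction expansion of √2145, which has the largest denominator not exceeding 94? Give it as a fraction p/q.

1621/35

√2145 = [46; 3, 5, 2, 5, 3, 92, …] (period length 6).
Convergents:
  p_0/q_0 = 46/1
  p_1/q_1 = 139/3
  p_2/q_2 = 741/16
  p_3/q_3 = 1621/35
  p_4/q_4 = 8846/191
q_3 = 35 ≤ 94 < 191 = q_4, so the answer is 1621/35.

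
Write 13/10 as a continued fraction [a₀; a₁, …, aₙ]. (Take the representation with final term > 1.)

[1; 3, 3]

13 = 1×10 + 3
10 = 3×3 + 1
3 = 3×1 + 0  (stop)
So 13/10 = [1; 3, 3].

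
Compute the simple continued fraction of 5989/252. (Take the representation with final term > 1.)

[23; 1, 3, 3, 1, 2, 5]

5989 = 23*252 + 193
252 = 1*193 + 59
193 = 3*59 + 16
59 = 3*16 + 11
16 = 1*11 + 5
11 = 2*5 + 1
5 = 5*1 + 0  (stop)
So 5989/252 = [23; 1, 3, 3, 1, 2, 5].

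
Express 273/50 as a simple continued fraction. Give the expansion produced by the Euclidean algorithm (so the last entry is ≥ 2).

[5; 2, 5, 1, 3]

273 = 5*50 + 23
50 = 2*23 + 4
23 = 5*4 + 3
4 = 1*3 + 1
3 = 3*1 + 0  (stop)
So 273/50 = [5; 2, 5, 1, 3].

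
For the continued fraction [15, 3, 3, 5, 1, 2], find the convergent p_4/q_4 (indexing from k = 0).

964/63

Using pₖ = aₖpₖ₋₁ + pₖ₋₂, qₖ = aₖqₖ₋₁ + qₖ₋₂ (with p₋₁=1, p₋₂=0, q₋₁=0, q₋₂=1):
  k=0: a=15, p=15, q=1
  k=1: a=3, p=46, q=3
  k=2: a=3, p=153, q=10
  k=3: a=5, p=811, q=53
  k=4: a=1, p=964, q=63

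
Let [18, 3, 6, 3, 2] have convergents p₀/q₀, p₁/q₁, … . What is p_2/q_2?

348/19

Using pₖ = aₖpₖ₋₁ + pₖ₋₂, qₖ = aₖqₖ₋₁ + qₖ₋₂ (with p₋₁=1, p₋₂=0, q₋₁=0, q₋₂=1):
  k=0: a=18, p=18, q=1
  k=1: a=3, p=55, q=3
  k=2: a=6, p=348, q=19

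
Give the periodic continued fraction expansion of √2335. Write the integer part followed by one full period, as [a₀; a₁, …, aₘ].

a₀ = ⌊√2335⌋ = 48.

[48; 3, 9, 3, 96]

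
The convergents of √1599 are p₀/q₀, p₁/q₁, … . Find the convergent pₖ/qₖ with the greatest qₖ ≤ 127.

3199/80

√1599 = [39; 1, 78, …] (period length 2).
Convergents:
  p_0/q_0 = 39/1
  p_1/q_1 = 40/1
  p_2/q_2 = 3159/79
  p_3/q_3 = 3199/80
  p_4/q_4 = 252681/6319
q_3 = 80 ≤ 127 < 6319 = q_4, so the answer is 3199/80.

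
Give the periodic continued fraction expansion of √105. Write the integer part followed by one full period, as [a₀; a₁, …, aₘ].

[10; 4, 20]

a₀ = ⌊√105⌋ = 10.
With m₀=0, d₀=1 and mₖ₊₁ = dₖaₖ − mₖ, dₖ₊₁ = (n − mₖ₊₁²)/dₖ, aₖ₊₁ = ⌊(a₀+mₖ₊₁)/dₖ₊₁⌋:
  k=1: m=10, d=5, a=4
  k=2: m=10, d=1, a=20
d=1 and a=2a₀=20 at k=2, so the next step gives (m, d) = (10, 5) again — its k=1 value — and the period has length 2.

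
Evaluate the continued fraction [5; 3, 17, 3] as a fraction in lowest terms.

Using pₖ = aₖpₖ₋₁ + pₖ₋₂ and qₖ = aₖqₖ₋₁ + qₖ₋₂:
  k=0: a=5, p=5, q=1
  k=1: a=3, p=16, q=3
  k=2: a=17, p=277, q=52
  k=3: a=3, p=847, q=159

847/159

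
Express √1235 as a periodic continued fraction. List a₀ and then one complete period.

[35; 7, 70]

a₀ = ⌊√1235⌋ = 35.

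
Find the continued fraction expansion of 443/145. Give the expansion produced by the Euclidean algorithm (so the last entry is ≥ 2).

[3; 18, 8]

443 = 3·145 + 8
145 = 18·8 + 1
8 = 8·1 + 0  (stop)
So 443/145 = [3; 18, 8].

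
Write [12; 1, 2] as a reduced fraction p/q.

Using pₖ = aₖpₖ₋₁ + pₖ₋₂ and qₖ = aₖqₖ₋₁ + qₖ₋₂:
  k=0: a=12, p=12, q=1
  k=1: a=1, p=13, q=1
  k=2: a=2, p=38, q=3

38/3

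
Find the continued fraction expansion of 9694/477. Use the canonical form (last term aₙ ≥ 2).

9694 = 20×477 + 154
477 = 3×154 + 15
154 = 10×15 + 4
15 = 3×4 + 3
4 = 1×3 + 1
3 = 3×1 + 0  (stop)
So 9694/477 = [20; 3, 10, 3, 1, 3].

[20; 3, 10, 3, 1, 3]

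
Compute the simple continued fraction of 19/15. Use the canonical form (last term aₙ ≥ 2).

19 = 1·15 + 4
15 = 3·4 + 3
4 = 1·3 + 1
3 = 3·1 + 0  (stop)
So 19/15 = [1; 3, 1, 3].

[1; 3, 1, 3]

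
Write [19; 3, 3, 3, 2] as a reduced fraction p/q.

1467/76

Fold from the inside: start with 2/1.
  3 + 1/2 = 7/2
  3 + 2/7 = 23/7
  3 + 7/23 = 76/23
  19 + 23/76 = 1467/76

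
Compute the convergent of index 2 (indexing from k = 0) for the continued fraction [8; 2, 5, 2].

Using pₖ = aₖpₖ₋₁ + pₖ₋₂, qₖ = aₖqₖ₋₁ + qₖ₋₂ (with p₋₁=1, p₋₂=0, q₋₁=0, q₋₂=1):
  k=0: a=8, p=8, q=1
  k=1: a=2, p=17, q=2
  k=2: a=5, p=93, q=11

93/11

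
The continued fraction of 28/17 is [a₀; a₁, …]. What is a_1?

28 = 1·17 + 11   →  a_0 = 1
17 = 1·11 + 6   →  a_1 = 1

1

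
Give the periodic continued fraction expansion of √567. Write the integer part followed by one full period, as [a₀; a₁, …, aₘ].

a₀ = ⌊√567⌋ = 23.
With m₀=0, d₀=1 and mₖ₊₁ = dₖaₖ − mₖ, dₖ₊₁ = (n − mₖ₊₁²)/dₖ, aₖ₊₁ = ⌊(a₀+mₖ₊₁)/dₖ₊₁⌋:
  k=1: m=23, d=38, a=1
  k=2: m=15, d=9, a=4
  k=3: m=21, d=14, a=3
  k=4: m=21, d=9, a=4
  k=5: m=15, d=38, a=1
  k=6: m=23, d=1, a=46
d=1 and a=2a₀=46 at k=6, so the next step gives (m, d) = (23, 38) again — its k=1 value — and the period has length 6.

[23; 1, 4, 3, 4, 1, 46]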